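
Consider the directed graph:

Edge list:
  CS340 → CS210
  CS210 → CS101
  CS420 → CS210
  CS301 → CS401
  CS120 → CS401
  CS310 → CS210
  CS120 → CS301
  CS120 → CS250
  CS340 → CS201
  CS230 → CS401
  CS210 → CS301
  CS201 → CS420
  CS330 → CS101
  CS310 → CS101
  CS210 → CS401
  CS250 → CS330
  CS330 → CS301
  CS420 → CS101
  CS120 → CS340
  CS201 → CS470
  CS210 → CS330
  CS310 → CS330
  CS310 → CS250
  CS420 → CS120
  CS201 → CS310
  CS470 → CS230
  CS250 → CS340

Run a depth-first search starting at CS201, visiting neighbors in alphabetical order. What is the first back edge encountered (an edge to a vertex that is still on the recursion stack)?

CS340→CS201

DFS from CS201 (visiting neighbors in alphabetical order); mark gray on enter, black on exit:
CS201 gray
  CS310 gray
    CS101 gray
    CS101 black
    CS210 gray
      CS210→CS101: CS101 black — skip
      CS301 gray
        CS401 gray
        CS401 black
      CS301 black
      CS330 gray
        CS330→CS101: CS101 black — skip
        CS330→CS301: CS301 black — skip
      CS330 black
      CS210→CS401: CS401 black — skip
    CS210 black
    CS250 gray
      CS250→CS330: CS330 black — skip
      CS340 gray
        CS340→CS201: CS201 is gray → back edge
First back edge: CS340 → CS201.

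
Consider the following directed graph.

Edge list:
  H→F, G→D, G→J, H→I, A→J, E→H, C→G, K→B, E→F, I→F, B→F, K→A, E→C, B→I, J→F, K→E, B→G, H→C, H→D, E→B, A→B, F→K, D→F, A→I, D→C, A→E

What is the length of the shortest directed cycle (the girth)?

3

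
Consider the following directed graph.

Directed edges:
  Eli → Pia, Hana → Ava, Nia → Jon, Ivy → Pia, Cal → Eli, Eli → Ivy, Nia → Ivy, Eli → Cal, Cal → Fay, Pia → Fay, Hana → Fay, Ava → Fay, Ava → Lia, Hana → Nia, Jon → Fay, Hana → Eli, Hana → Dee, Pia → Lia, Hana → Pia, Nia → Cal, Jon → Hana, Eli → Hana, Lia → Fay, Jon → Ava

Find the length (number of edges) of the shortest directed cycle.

For each vertex v, BFS finds the shortest path from v back to v.
The shortest such closed walk is Hana → Eli → Hana, length 2.

2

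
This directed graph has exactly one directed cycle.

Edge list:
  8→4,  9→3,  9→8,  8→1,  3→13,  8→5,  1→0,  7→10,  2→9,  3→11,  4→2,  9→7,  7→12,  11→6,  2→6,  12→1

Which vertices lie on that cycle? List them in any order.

2, 4, 8, 9

DFS with gray/black marking from 9:
9 gray
  3 gray
    13 gray
    13 black
    11 gray
      6 gray
      6 black
    11 black
  3 black
  7 gray
    10 gray
    10 black
    12 gray
      1 gray
        0 gray
        0 black
      1 black
    12 black
  7 black
  8 gray
    8→1: 1 black — skip
    4 gray
      2 gray
        2→6: 6 black — skip
        2→9: 9 is gray → back edge
Back edge closes the cycle 9 → 8 → 4 → 2 → 9; its vertices are {2, 4, 8, 9}.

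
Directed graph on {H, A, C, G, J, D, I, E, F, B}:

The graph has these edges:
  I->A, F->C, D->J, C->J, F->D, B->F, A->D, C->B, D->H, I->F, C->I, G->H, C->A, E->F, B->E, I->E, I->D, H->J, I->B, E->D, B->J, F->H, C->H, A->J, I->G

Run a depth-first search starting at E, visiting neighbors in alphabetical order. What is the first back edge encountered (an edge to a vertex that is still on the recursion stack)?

DFS from E (visiting neighbors in alphabetical order); mark gray on enter, black on exit:
E gray
  D gray
    H gray
      J gray
      J black
    H black
    D→J: J black — skip
  D black
  F gray
    C gray
      A gray
        A→D: D black — skip
        A→J: J black — skip
      A black
      B gray
        B→E: E is gray → back edge
First back edge: B → E.

B→E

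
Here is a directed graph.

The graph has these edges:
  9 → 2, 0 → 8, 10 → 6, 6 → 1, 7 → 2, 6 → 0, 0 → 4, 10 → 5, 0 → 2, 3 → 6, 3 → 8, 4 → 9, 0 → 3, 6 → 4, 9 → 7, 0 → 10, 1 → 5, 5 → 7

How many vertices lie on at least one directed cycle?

A vertex is on a directed cycle iff it belongs to a strongly connected component of size ≥ 2 (or has a self-loop).
The vertices on cycles are {0, 3, 6, 10} — 4 in total.

4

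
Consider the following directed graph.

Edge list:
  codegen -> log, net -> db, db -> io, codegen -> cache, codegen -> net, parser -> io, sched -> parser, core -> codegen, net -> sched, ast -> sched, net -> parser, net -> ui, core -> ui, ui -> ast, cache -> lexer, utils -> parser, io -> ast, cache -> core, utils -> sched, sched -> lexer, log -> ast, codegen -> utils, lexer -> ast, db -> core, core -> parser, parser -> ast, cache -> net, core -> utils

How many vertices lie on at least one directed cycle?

10

A vertex is on a directed cycle iff it belongs to a strongly connected component of size ≥ 2 (or has a self-loop).
The vertices on cycles are {db, io, ast, net, core, cache, lexer, sched, parser, codegen} — 10 in total.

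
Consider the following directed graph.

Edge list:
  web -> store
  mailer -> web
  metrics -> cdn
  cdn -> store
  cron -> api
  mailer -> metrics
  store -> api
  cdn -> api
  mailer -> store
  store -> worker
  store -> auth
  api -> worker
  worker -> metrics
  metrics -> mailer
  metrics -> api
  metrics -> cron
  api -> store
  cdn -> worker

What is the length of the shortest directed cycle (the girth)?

2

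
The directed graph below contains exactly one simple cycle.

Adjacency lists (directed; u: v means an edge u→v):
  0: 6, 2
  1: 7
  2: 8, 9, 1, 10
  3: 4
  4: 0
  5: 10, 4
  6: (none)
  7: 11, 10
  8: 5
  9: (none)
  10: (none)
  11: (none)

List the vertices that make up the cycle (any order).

DFS with gray/black marking from 4:
4 gray
  0 gray
    6 gray
    6 black
    2 gray
      8 gray
        5 gray
          10 gray
          10 black
          5→4: 4 is gray → back edge
Back edge closes the cycle 4 → 0 → 2 → 8 → 5 → 4; its vertices are {0, 2, 4, 5, 8}.

0, 2, 4, 5, 8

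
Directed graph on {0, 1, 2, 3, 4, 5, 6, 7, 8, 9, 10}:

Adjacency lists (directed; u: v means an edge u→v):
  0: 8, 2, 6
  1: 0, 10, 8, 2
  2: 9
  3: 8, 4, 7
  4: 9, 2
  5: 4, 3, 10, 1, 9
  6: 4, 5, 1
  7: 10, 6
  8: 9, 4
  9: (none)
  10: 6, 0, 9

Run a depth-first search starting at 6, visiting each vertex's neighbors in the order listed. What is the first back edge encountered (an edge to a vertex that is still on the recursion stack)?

10->6

DFS from 6 (visiting each vertex's neighbors in the order listed); mark gray on enter, black on exit:
6 gray
  4 gray
    9 gray
    9 black
    2 gray
      2→9: 9 black — skip
    2 black
  4 black
  5 gray
    5→4: 4 black — skip
    3 gray
      8 gray
        8→9: 9 black — skip
        8→4: 4 black — skip
      8 black
      3→4: 4 black — skip
      7 gray
        10 gray
          10→6: 6 is gray → back edge
First back edge: 10 → 6.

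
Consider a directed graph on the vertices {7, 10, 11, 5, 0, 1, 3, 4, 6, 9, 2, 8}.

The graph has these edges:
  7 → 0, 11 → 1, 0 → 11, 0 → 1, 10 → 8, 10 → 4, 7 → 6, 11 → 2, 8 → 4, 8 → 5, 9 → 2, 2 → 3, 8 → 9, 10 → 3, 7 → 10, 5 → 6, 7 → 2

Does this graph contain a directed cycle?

DFS with white/gray/black marking, starting from 11:
11 gray
  1 gray
  1 black
  2 gray
    3 gray
    3 black
  2 black
11 black
7 gray
  6 gray
  6 black
  10 gray
    8 gray
      4 gray
      4 black
      9 gray
        9→2: 2 black — skip
      9 black
      5 gray
        5→6: 6 black — skip
      5 black
    8 black
    10→3: 3 black — skip
    10→4: 4 black — skip
  10 black
  0 gray
    0→1: 1 black — skip
    0→11: 11 black — skip
  0 black
  7→2: 2 black — skip
7 black
Every edge goes to a white or black vertex — no back edge, so the graph is acyclic.

No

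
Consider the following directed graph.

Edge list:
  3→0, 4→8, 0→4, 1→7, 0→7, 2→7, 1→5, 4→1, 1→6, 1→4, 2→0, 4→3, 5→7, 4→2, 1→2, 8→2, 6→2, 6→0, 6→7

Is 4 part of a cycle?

Yes

4 is on a cycle iff 4 can reach itself via ≥1 edge.
4 → 1 → 4 — yes.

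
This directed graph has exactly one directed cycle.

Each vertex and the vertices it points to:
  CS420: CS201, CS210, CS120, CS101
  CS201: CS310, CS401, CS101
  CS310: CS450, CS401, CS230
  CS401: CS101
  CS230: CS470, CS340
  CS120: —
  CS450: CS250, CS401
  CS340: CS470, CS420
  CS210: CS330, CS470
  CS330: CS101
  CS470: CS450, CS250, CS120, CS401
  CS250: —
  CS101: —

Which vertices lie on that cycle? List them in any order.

CS201, CS230, CS310, CS340, CS420

DFS with gray/black marking from CS340:
CS340 gray
  CS470 gray
    CS450 gray
      CS250 gray
      CS250 black
      CS401 gray
        CS101 gray
        CS101 black
      CS401 black
    CS450 black
    CS470→CS250: CS250 black — skip
    CS120 gray
    CS120 black
    CS470→CS401: CS401 black — skip
  CS470 black
  CS420 gray
    CS201 gray
      CS310 gray
        CS310→CS450: CS450 black — skip
        CS310→CS401: CS401 black — skip
        CS230 gray
          CS230→CS470: CS470 black — skip
          CS230→CS340: CS340 is gray → back edge
Back edge closes the cycle CS340 → CS420 → CS201 → CS310 → CS230 → CS340; its vertices are {CS201, CS230, CS310, CS340, CS420}.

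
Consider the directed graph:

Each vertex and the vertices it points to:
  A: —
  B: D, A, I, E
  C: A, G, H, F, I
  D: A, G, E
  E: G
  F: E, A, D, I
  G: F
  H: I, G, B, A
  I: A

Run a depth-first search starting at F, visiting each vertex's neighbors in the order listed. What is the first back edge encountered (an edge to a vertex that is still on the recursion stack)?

DFS from F (visiting each vertex's neighbors in the order listed); mark gray on enter, black on exit:
F gray
  E gray
    G gray
      G→F: F is gray → back edge
First back edge: G → F.

G->F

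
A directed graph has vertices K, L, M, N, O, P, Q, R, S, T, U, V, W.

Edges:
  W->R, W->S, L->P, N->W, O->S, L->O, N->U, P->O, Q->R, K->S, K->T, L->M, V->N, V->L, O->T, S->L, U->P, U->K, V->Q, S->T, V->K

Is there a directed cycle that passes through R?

No

R lies on a cycle iff there is a path from R back to itself.
Exploring from R, it never reaches itself; equivalently, its strongly connected component is a singleton.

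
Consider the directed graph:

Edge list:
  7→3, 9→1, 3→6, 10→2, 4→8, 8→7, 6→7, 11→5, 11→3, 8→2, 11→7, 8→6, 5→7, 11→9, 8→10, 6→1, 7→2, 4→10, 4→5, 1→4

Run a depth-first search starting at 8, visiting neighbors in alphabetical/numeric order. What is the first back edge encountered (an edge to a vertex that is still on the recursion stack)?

DFS from 8 (visiting neighbors in alphabetical/numeric order); mark gray on enter, black on exit:
8 gray
  2 gray
  2 black
  6 gray
    1 gray
      4 gray
        5 gray
          7 gray
            7→2: 2 black — skip
            3 gray
              3→6: 6 is gray → back edge
First back edge: 3 → 6.

3->6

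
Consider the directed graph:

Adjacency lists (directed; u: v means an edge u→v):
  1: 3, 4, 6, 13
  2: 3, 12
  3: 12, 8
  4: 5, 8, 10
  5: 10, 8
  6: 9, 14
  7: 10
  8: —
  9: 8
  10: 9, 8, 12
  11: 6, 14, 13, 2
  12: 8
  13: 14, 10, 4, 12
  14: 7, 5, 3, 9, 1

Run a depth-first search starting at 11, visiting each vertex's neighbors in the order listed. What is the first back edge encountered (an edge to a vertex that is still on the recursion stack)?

DFS from 11 (visiting each vertex's neighbors in the order listed); mark gray on enter, black on exit:
11 gray
  6 gray
    9 gray
      8 gray
      8 black
    9 black
    14 gray
      7 gray
        10 gray
          10→9: 9 black — skip
          10→8: 8 black — skip
          12 gray
            12→8: 8 black — skip
          12 black
        10 black
      7 black
      5 gray
        5→10: 10 black — skip
        5→8: 8 black — skip
      5 black
      3 gray
        3→12: 12 black — skip
        3→8: 8 black — skip
      3 black
      14→9: 9 black — skip
      1 gray
        1→3: 3 black — skip
        4 gray
          4→5: 5 black — skip
          4→8: 8 black — skip
          4→10: 10 black — skip
        4 black
        1→6: 6 is gray → back edge
First back edge: 1 → 6.

1->6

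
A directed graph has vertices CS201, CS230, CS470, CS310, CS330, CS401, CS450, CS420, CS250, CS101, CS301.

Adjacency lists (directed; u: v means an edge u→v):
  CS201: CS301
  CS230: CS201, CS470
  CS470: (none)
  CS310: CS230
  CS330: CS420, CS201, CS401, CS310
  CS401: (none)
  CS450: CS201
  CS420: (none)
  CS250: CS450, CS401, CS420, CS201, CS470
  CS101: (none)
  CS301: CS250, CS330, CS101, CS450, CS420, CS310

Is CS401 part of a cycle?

CS401 lies on a cycle iff there is a path from CS401 back to itself.
Exploring from CS401, it never reaches itself; equivalently, its strongly connected component is a singleton.

No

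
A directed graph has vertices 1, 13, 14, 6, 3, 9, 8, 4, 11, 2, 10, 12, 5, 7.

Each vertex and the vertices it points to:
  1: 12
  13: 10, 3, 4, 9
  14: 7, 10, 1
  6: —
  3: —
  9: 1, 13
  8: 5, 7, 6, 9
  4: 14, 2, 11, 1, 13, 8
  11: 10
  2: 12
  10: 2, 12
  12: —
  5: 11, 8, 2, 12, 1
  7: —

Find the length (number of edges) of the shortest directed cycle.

2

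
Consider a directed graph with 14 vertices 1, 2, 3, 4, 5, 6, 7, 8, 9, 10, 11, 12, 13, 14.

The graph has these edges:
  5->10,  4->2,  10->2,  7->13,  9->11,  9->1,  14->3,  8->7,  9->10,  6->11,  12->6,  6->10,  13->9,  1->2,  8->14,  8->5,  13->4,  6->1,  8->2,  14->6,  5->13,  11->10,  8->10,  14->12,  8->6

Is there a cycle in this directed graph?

No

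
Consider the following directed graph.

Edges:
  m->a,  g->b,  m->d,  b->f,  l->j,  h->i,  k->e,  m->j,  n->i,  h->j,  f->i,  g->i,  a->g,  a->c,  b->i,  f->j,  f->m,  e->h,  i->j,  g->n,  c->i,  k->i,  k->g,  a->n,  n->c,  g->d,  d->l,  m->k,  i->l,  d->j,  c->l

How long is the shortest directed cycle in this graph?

5

For each vertex v, BFS finds the shortest path from v back to v.
The shortest such closed walk is m → a → g → b → f → m, length 5.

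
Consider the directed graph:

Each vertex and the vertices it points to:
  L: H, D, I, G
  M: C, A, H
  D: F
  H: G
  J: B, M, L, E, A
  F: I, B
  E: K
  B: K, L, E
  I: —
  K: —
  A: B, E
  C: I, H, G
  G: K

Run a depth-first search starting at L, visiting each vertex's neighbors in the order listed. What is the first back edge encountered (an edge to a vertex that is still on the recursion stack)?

DFS from L (visiting each vertex's neighbors in the order listed); mark gray on enter, black on exit:
L gray
  H gray
    G gray
      K gray
      K black
    G black
  H black
  D gray
    F gray
      I gray
      I black
      B gray
        B→K: K black — skip
        B→L: L is gray → back edge
First back edge: B → L.

B→L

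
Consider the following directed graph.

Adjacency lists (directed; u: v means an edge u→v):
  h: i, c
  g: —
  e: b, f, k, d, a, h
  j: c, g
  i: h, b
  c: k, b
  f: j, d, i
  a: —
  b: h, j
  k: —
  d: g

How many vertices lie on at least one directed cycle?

A vertex is on a directed cycle iff it belongs to a strongly connected component of size ≥ 2 (or has a self-loop).
The vertices on cycles are {b, c, h, i, j} — 5 in total.

5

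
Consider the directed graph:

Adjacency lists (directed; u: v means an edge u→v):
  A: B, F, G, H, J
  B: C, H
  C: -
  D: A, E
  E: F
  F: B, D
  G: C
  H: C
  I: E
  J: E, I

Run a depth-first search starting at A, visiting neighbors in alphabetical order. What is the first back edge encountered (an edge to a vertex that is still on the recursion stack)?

D->A

DFS from A (visiting neighbors in alphabetical order); mark gray on enter, black on exit:
A gray
  B gray
    C gray
    C black
    H gray
      H→C: C black — skip
    H black
  B black
  F gray
    F→B: B black — skip
    D gray
      D→A: A is gray → back edge
First back edge: D → A.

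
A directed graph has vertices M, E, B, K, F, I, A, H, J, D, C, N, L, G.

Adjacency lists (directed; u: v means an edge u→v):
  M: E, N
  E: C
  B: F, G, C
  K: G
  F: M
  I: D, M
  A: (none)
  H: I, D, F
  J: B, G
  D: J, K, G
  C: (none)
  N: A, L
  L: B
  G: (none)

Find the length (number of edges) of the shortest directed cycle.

For each vertex v, BFS finds the shortest path from v back to v.
The shortest such closed walk is F → M → N → L → B → F, length 5.

5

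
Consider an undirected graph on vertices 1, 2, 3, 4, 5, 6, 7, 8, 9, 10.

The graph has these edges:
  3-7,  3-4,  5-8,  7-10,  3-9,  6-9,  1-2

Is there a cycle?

No

DFS, tracking each vertex's parent; an edge to a visited non-parent vertex closes a cycle.
Start from 2:
visit 2 (parent –)
  visit 1 (parent 2)
    1–2: parent, skip
visit 3 (parent –)
  visit 4 (parent 3)
    4–3: parent, skip
  visit 7 (parent 3)
    visit 10 (parent 7)
      10–7: parent, skip
    7–3: parent, skip
  visit 9 (parent 3)
    visit 6 (parent 9)
      6–9: parent, skip
    9–3: parent, skip
visit 5 (parent –)
  visit 8 (parent 5)
    8–5: parent, skip
No non-parent visited neighbor found — the graph is a forest.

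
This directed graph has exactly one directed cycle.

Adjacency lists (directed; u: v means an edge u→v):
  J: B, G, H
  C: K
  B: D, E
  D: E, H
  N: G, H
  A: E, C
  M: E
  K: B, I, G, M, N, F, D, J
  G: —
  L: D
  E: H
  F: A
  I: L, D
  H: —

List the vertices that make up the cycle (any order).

A, C, F, K

DFS with gray/black marking from C:
C gray
  K gray
    B gray
      D gray
        E gray
          H gray
          H black
        E black
        D→H: H black — skip
      D black
      B→E: E black — skip
    B black
    I gray
      L gray
        L→D: D black — skip
      L black
      I→D: D black — skip
    I black
    G gray
    G black
    M gray
      M→E: E black — skip
    M black
    N gray
      N→G: G black — skip
      N→H: H black — skip
    N black
    F gray
      A gray
        A→E: E black — skip
        A→C: C is gray → back edge
Back edge closes the cycle C → K → F → A → C; its vertices are {A, C, F, K}.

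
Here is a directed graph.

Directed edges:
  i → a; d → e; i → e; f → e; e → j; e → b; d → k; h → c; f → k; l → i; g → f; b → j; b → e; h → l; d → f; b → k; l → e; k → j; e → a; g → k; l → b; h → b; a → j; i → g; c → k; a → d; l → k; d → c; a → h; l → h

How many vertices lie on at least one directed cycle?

9

A vertex is on a directed cycle iff it belongs to a strongly connected component of size ≥ 2 (or has a self-loop).
The vertices on cycles are {a, b, d, e, f, g, h, i, l} — 9 in total.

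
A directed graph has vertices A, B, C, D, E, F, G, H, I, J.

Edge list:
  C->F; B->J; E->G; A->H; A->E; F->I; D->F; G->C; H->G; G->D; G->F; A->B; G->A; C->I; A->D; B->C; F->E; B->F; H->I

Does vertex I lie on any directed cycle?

I lies on a cycle iff there is a path from I back to itself.
Exploring from I, it never reaches itself; equivalently, its strongly connected component is a singleton.

No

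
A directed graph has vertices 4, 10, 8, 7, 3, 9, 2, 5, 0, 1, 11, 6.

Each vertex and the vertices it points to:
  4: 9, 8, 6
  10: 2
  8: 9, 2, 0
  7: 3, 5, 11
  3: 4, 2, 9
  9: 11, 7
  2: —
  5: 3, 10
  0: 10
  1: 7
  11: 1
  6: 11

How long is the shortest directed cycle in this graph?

3

For each vertex v, BFS finds the shortest path from v back to v.
The shortest such closed walk is 9 → 7 → 3 → 9, length 3.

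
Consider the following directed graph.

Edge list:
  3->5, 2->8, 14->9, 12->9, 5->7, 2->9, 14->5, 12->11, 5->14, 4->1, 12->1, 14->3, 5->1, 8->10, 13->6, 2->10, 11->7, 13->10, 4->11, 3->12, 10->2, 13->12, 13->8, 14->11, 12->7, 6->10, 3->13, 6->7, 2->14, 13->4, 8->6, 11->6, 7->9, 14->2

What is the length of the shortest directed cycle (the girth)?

2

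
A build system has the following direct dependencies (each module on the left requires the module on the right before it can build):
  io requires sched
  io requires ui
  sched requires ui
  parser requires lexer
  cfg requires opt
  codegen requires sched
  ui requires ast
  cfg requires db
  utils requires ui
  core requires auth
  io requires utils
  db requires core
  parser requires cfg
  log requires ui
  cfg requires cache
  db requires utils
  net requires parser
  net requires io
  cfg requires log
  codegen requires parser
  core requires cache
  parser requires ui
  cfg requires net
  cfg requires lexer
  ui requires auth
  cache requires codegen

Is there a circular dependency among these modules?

DFS with white/gray/black marking, starting from utils:
utils gray
  ui gray
    ast gray
    ast black
    auth gray
    auth black
  ui black
utils black
db gray
  core gray
    core→auth: auth black — skip
    cache gray
      codegen gray
        sched gray
          sched→ui: ui black — skip
        sched black
        parser gray
          lexer gray
          lexer black
          cfg gray
            cfg→cache: cache is gray → back edge
Back edge found, so a cycle exists: cache → codegen → parser → cfg → cache.

Yes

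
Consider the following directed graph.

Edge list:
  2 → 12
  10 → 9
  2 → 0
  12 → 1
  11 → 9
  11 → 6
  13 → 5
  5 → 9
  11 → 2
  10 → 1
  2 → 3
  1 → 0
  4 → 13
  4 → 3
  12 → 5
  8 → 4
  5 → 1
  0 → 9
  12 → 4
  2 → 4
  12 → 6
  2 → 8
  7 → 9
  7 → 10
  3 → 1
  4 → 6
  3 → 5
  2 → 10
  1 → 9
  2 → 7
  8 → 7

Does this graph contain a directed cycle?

DFS with white/gray/black marking, starting from 0:
0 gray
  9 gray
  9 black
0 black
3 gray
  1 gray
    1→0: 0 black — skip
    1→9: 9 black — skip
  1 black
  5 gray
    5→9: 9 black — skip
    5→1: 1 black — skip
  5 black
3 black
12 gray
  12→5: 5 black — skip
  12→1: 1 black — skip
  6 gray
  6 black
  4 gray
    4→3: 3 black — skip
    13 gray
      13→5: 5 black — skip
    13 black
    4→6: 6 black — skip
  4 black
12 black
8 gray
  8→4: 4 black — skip
  7 gray
    7→9: 9 black — skip
    10 gray
      10→9: 9 black — skip
      10→1: 1 black — skip
    10 black
  7 black
8 black
11 gray
  11→9: 9 black — skip
  2 gray
    2→12: 12 black — skip
    2→8: 8 black — skip
    2→4: 4 black — skip
    2→7: 7 black — skip
    2→0: 0 black — skip
    2→3: 3 black — skip
    2→10: 10 black — skip
  2 black
  11→6: 6 black — skip
11 black
Every edge goes to a white or black vertex — no back edge, so the graph is acyclic.

No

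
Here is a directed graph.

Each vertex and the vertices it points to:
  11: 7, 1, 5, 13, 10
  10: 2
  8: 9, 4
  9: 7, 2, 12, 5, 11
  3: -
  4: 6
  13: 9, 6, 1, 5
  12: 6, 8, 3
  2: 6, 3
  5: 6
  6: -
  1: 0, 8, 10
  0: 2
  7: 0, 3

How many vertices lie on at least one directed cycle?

6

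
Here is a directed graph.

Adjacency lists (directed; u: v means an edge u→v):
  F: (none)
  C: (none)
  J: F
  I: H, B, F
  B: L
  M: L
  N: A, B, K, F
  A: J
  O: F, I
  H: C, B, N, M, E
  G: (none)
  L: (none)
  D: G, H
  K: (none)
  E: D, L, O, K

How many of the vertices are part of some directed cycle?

A vertex is on a directed cycle iff it belongs to a strongly connected component of size ≥ 2 (or has a self-loop).
The vertices on cycles are {D, E, H, I, O} — 5 in total.

5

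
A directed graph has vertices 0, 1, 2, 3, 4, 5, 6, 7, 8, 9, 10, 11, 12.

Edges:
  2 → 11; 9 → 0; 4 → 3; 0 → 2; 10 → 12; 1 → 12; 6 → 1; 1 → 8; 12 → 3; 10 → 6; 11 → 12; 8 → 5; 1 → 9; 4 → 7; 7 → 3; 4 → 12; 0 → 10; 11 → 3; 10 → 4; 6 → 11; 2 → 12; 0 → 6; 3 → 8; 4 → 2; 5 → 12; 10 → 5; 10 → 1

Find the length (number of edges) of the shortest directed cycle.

4

For each vertex v, BFS finds the shortest path from v back to v.
The shortest such closed walk is 0 → 6 → 1 → 9 → 0, length 4.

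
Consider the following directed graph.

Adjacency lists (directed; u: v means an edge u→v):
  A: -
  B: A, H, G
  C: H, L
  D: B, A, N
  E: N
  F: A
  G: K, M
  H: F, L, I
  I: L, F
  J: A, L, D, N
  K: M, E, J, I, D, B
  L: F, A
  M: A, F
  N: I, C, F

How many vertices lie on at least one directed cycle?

5

A vertex is on a directed cycle iff it belongs to a strongly connected component of size ≥ 2 (or has a self-loop).
The vertices on cycles are {B, D, G, J, K} — 5 in total.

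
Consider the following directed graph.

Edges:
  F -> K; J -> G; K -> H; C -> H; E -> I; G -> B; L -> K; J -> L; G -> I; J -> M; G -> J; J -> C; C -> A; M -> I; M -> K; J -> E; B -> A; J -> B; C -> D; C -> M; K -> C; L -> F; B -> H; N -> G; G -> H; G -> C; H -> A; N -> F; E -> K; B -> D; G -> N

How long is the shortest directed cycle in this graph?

2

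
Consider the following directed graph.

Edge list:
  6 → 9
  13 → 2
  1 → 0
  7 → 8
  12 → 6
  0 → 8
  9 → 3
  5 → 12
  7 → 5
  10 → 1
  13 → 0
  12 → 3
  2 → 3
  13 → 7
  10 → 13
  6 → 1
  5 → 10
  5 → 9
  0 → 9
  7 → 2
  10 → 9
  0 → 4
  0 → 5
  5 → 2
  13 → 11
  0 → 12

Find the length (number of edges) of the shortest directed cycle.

4

For each vertex v, BFS finds the shortest path from v back to v.
The shortest such closed walk is 13 → 7 → 5 → 10 → 13, length 4.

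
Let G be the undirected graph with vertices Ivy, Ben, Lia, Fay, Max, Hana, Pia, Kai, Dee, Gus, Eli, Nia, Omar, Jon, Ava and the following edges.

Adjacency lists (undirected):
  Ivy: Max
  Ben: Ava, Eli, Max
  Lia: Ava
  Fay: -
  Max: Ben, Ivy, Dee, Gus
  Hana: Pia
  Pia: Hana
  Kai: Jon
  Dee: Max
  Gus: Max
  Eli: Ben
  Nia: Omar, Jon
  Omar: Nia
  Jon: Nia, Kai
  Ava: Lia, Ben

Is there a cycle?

DFS, tracking each vertex's parent; an edge to a visited non-parent vertex closes a cycle.
Start from Ben:
visit Ben (parent –)
  visit Ava (parent Ben)
    visit Lia (parent Ava)
      Lia–Ava: parent, skip
    Ava–Ben: parent, skip
  visit Eli (parent Ben)
    Eli–Ben: parent, skip
  visit Max (parent Ben)
    Max–Ben: parent, skip
    visit Ivy (parent Max)
      Ivy–Max: parent, skip
    visit Dee (parent Max)
      Dee–Max: parent, skip
    visit Gus (parent Max)
      Gus–Max: parent, skip
visit Fay (parent –)
visit Hana (parent –)
  visit Pia (parent Hana)
    Pia–Hana: parent, skip
visit Kai (parent –)
  visit Jon (parent Kai)
    visit Nia (parent Jon)
      visit Omar (parent Nia)
        Omar–Nia: parent, skip
      Nia–Jon: parent, skip
    Jon–Kai: parent, skip
No non-parent visited neighbor found — the graph is a forest.

No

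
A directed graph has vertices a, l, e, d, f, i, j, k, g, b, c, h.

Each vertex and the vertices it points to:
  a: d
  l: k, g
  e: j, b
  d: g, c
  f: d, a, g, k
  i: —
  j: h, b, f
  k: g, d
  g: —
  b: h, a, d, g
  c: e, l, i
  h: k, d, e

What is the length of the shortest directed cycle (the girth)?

3

For each vertex v, BFS finds the shortest path from v back to v.
The shortest such closed walk is e → j → h → e, length 3.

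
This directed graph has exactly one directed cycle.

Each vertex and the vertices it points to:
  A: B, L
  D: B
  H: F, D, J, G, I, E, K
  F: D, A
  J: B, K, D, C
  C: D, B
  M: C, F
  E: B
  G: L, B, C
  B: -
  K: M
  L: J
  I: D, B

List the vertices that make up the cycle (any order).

DFS with gray/black marking from J:
J gray
  B gray
  B black
  K gray
    M gray
      C gray
        D gray
          D→B: B black — skip
        D black
        C→B: B black — skip
      C black
      F gray
        F→D: D black — skip
        A gray
          A→B: B black — skip
          L gray
            L→J: J is gray → back edge
Back edge closes the cycle J → K → M → F → A → L → J; its vertices are {A, F, J, K, L, M}.

A, F, J, K, L, M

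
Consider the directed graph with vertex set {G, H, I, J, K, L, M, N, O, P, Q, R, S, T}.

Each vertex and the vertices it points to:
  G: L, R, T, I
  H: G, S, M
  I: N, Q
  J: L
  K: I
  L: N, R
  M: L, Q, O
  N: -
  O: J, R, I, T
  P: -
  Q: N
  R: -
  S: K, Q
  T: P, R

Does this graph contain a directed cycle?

No

DFS with white/gray/black marking, starting from S:
S gray
  K gray
    I gray
      N gray
      N black
      Q gray
        Q→N: N black — skip
      Q black
    I black
  K black
  S→Q: Q black — skip
S black
G gray
  L gray
    L→N: N black — skip
    R gray
    R black
  L black
  G→R: R black — skip
  T gray
    P gray
    P black
    T→R: R black — skip
  T black
  G→I: I black — skip
G black
H gray
  H→G: G black — skip
  H→S: S black — skip
  M gray
    M→L: L black — skip
    M→Q: Q black — skip
    O gray
      J gray
        J→L: L black — skip
      J black
      O→R: R black — skip
      O→I: I black — skip
      O→T: T black — skip
    O black
  M black
H black
Every edge goes to a white or black vertex — no back edge, so the graph is acyclic.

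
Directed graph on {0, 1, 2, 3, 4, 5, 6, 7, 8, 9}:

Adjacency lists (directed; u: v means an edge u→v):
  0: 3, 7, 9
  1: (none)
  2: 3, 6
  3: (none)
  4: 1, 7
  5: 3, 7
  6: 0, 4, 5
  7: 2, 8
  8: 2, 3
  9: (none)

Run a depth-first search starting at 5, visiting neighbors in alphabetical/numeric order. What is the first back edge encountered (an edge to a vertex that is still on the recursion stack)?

DFS from 5 (visiting neighbors in alphabetical/numeric order); mark gray on enter, black on exit:
5 gray
  3 gray
  3 black
  7 gray
    2 gray
      2→3: 3 black — skip
      6 gray
        0 gray
          0→3: 3 black — skip
          0→7: 7 is gray → back edge
First back edge: 0 → 7.

0->7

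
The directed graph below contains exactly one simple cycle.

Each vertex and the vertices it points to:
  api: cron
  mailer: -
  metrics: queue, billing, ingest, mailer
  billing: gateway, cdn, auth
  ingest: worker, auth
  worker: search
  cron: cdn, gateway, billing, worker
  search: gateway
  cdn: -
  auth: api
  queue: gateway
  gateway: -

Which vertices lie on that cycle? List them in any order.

api, auth, cron, billing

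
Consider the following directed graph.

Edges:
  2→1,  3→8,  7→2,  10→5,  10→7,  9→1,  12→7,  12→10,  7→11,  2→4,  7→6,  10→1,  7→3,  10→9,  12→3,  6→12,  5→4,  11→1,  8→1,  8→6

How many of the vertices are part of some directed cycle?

A vertex is on a directed cycle iff it belongs to a strongly connected component of size ≥ 2 (or has a self-loop).
The vertices on cycles are {3, 6, 7, 8, 10, 12} — 6 in total.

6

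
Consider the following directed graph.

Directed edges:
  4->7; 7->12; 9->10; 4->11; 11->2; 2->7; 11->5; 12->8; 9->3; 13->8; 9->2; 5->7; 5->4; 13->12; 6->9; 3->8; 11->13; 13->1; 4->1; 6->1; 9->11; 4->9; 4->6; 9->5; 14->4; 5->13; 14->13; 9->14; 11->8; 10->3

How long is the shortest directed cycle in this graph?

3

For each vertex v, BFS finds the shortest path from v back to v.
The shortest such closed walk is 4 → 9 → 14 → 4, length 3.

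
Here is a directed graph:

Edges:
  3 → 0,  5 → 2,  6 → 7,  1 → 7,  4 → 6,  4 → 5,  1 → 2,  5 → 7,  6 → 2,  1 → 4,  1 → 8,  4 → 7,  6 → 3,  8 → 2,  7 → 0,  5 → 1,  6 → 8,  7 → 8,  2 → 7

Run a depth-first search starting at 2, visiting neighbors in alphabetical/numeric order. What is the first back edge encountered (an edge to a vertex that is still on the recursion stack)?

DFS from 2 (visiting neighbors in alphabetical/numeric order); mark gray on enter, black on exit:
2 gray
  7 gray
    0 gray
    0 black
    8 gray
      8→2: 2 is gray → back edge
First back edge: 8 → 2.

8->2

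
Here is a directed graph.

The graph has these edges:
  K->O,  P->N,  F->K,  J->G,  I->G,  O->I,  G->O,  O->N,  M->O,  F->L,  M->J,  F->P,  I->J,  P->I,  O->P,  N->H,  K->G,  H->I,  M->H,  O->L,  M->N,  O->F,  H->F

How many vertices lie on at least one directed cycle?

A vertex is on a directed cycle iff it belongs to a strongly connected component of size ≥ 2 (or has a self-loop).
The vertices on cycles are {F, G, H, I, J, K, N, O, P} — 9 in total.

9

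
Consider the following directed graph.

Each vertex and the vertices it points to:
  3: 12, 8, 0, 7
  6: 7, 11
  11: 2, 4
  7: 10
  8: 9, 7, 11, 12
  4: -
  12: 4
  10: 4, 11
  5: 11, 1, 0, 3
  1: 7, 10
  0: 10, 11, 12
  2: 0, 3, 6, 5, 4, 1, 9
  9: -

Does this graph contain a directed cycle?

Yes

DFS with white/gray/black marking, starting from 0:
0 gray
  10 gray
    4 gray
    4 black
    11 gray
      2 gray
        2→0: 0 is gray → back edge
Back edge found, so a cycle exists: 0 → 10 → 11 → 2 → 0.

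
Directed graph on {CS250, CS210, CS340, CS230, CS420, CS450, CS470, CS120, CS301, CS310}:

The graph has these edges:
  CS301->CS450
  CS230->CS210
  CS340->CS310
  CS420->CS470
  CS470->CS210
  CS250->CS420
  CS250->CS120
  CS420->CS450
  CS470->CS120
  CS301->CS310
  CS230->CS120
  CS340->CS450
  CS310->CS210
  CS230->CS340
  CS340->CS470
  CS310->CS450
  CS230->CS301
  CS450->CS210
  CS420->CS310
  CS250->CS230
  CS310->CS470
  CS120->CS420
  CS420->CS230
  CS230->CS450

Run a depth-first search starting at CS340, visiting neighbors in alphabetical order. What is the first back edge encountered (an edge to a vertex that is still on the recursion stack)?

DFS from CS340 (visiting neighbors in alphabetical order); mark gray on enter, black on exit:
CS340 gray
  CS310 gray
    CS210 gray
    CS210 black
    CS450 gray
      CS450→CS210: CS210 black — skip
    CS450 black
    CS470 gray
      CS120 gray
        CS420 gray
          CS230 gray
            CS230→CS120: CS120 is gray → back edge
First back edge: CS230 → CS120.

CS230→CS120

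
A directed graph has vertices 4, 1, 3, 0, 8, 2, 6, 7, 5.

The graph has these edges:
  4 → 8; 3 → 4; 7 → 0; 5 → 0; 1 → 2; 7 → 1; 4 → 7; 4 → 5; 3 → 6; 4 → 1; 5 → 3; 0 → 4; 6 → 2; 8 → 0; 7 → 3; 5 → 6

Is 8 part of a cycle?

8 is on a cycle iff 8 can reach itself via ≥1 edge.
8 → 0 → 4 → 8 — yes.

Yes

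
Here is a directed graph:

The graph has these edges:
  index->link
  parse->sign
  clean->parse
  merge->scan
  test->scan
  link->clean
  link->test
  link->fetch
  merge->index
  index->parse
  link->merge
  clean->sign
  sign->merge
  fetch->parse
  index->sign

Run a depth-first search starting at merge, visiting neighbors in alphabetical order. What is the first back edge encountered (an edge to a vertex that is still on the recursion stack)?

sign→merge

DFS from merge (visiting neighbors in alphabetical order); mark gray on enter, black on exit:
merge gray
  index gray
    link gray
      clean gray
        parse gray
          sign gray
            sign→merge: merge is gray → back edge
First back edge: sign → merge.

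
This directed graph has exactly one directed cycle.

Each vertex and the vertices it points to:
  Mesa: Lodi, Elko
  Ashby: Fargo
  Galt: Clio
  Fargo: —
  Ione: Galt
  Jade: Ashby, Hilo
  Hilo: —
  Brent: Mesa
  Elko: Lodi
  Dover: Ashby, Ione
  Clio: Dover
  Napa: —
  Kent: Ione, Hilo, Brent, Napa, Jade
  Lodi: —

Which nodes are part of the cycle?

Clio, Galt, Ione, Dover

DFS with gray/black marking from Ione:
Ione gray
  Galt gray
    Clio gray
      Dover gray
        Ashby gray
          Fargo gray
          Fargo black
        Ashby black
        Dover→Ione: Ione is gray → back edge
Back edge closes the cycle Ione → Galt → Clio → Dover → Ione; its vertices are {Clio, Galt, Ione, Dover}.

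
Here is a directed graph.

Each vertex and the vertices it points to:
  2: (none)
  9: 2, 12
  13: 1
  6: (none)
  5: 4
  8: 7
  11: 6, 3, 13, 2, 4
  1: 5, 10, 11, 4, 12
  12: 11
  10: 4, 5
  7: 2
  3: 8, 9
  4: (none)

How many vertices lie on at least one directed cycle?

A vertex is on a directed cycle iff it belongs to a strongly connected component of size ≥ 2 (or has a self-loop).
The vertices on cycles are {1, 3, 9, 11, 12, 13} — 6 in total.

6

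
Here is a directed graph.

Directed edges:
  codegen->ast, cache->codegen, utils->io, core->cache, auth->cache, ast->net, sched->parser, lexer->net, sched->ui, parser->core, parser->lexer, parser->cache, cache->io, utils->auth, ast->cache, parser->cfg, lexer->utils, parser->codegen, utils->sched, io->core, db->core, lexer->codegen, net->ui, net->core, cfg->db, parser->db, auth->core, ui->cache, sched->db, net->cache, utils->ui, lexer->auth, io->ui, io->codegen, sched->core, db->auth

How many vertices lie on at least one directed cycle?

A vertex is on a directed cycle iff it belongs to a strongly connected component of size ≥ 2 (or has a self-loop).
The vertices on cycles are {io, ui, ast, net, core, cache, lexer, sched, utils, parser, codegen} — 11 in total.

11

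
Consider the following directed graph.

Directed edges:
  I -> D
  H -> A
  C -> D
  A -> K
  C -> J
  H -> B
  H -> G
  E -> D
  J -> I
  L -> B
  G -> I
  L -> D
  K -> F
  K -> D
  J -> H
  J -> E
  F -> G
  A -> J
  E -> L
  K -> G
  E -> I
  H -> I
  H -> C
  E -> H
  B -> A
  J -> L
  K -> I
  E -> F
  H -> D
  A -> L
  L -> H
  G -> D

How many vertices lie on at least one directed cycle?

A vertex is on a directed cycle iff it belongs to a strongly connected component of size ≥ 2 (or has a self-loop).
The vertices on cycles are {A, B, C, E, H, J, L} — 7 in total.

7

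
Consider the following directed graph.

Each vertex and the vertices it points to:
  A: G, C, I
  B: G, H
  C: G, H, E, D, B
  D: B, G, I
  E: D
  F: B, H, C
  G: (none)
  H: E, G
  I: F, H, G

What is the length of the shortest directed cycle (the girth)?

For each vertex v, BFS finds the shortest path from v back to v.
The shortest such closed walk is I → F → C → D → I, length 4.

4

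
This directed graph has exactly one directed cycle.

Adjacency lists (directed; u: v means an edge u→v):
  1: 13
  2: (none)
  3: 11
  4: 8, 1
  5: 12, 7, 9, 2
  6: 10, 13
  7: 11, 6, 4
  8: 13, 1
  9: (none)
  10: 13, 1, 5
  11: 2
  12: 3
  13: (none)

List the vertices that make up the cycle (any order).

5, 6, 7, 10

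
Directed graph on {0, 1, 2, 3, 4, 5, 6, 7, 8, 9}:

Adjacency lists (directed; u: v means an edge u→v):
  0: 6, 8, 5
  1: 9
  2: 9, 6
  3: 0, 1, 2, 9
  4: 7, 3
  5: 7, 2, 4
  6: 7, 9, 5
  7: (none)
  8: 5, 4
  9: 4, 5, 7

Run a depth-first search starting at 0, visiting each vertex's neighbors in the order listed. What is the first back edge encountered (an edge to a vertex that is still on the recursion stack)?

DFS from 0 (visiting each vertex's neighbors in the order listed); mark gray on enter, black on exit:
0 gray
  6 gray
    7 gray
    7 black
    9 gray
      4 gray
        4→7: 7 black — skip
        3 gray
          3→0: 0 is gray → back edge
First back edge: 3 → 0.

3->0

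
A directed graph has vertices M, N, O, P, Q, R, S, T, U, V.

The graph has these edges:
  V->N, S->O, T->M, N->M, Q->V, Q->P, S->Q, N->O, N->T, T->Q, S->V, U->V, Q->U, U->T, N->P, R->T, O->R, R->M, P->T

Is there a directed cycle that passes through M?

M lies on a cycle iff there is a path from M back to itself.
Exploring from M, it never reaches itself; equivalently, its strongly connected component is a singleton.

No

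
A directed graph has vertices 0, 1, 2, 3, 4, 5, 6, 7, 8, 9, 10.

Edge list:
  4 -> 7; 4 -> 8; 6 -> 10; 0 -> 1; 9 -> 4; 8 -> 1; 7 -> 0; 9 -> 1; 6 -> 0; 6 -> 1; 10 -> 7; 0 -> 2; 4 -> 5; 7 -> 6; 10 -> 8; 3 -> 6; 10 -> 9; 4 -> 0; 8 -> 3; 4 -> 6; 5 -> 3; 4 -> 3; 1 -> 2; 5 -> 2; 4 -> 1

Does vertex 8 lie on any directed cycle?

8 is on a cycle iff 8 can reach itself via ≥1 edge.
8 → 3 → 6 → 10 → 8 — yes.

Yes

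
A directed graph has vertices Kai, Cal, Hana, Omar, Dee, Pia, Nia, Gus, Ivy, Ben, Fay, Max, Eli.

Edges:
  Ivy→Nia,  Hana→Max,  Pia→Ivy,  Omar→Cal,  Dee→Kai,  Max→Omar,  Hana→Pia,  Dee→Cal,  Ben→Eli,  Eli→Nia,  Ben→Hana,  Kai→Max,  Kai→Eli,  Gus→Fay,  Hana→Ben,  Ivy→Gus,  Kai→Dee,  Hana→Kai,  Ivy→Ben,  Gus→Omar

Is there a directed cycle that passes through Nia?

No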